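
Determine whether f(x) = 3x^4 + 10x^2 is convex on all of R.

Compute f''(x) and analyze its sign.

f(x) = 3x^4 + 10x^2
f'(x) = 12x^3 + 20x
f''(x) = 36x^2 + 20
f''(x) = 36x^2 + 20 >= 20 > 0 for all x
Therefore, f is convex on R.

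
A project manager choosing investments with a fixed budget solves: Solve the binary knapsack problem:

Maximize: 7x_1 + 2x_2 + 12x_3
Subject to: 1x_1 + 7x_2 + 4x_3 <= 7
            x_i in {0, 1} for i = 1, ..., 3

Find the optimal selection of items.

Items: item 1 (v=7, w=1), item 2 (v=2, w=7), item 3 (v=12, w=4)
Capacity: 7
Checking all 8 subsets (w = total weight, v = total value):
  {}: w = 0, v = 0
  {1}: w = 1, v = 7
  {2}: w = 7, v = 2
  {3}: w = 4, v = 12
  {1, 2}: w = 8 > 7, infeasible
  {1, 3}: w = 5, v = 19
  {2, 3}: w = 11 > 7, infeasible
  {1, 2, 3}: w = 12 > 7, infeasible
Best feasible subset: items [1, 3]
Total weight: 5 <= 7, total value: 19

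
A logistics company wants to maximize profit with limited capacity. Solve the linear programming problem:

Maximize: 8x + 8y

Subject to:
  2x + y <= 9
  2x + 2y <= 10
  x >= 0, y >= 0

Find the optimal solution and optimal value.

Feasible vertices: (0, 0), (0, 5), (4, 1), (9/2, 0)
Objective 8x + 8y at each:
  (0, 0): 0
  (0, 5): 40
  (4, 1): 40
  (9/2, 0): 36
Maximum is 40 at (0, 5).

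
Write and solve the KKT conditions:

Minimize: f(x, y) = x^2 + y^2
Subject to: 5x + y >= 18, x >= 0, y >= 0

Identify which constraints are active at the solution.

KKT conditions for min x^2 + y^2 s.t. 5x + 1y >= 18, x >= 0, y >= 0:
Stationarity: 2x = mu*5 + mu_x, 2y = mu*1 + mu_y, with mu, mu_x, mu_y >= 0
Complementary slackness: mu*(5x + y - 18) = 0, mu_x*x = 0, mu_y*y = 0
(0, 0) is infeasible (5*0 + 1*0 < 18), so if mu = 0 stationarity would force x = mu_x/2 >= 0, y = mu_y/2 >= 0 with mu_x*x = mu_y*y = 0, i.e. x = y = 0: contradiction. Hence mu > 0 and 5x + y = 18 is active.
Try x > 0, y > 0 (so mu_x = mu_y = 0): x = 5*mu/2, y = 1*mu/2
Substitute: 5*(5*mu/2) + 1*(1*mu/2) = 18
  mu*26/2 = 18 => mu = 18/13
x* = 45/13 > 0, y* = 9/13 > 0, consistent with mu_x = mu_y = 0.
f is convex and the constraints are linear, so this KKT point is the global minimum.
f* = 162/13
Active constraints: 5x + y >= 18 (holds with equality, mu = 18/13 > 0); x >= 0 and y >= 0 are inactive (mu_x = mu_y = 0).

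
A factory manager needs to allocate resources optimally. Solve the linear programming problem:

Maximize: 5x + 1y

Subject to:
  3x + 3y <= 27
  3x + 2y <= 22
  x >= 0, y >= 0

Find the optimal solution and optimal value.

Feasible vertices: (0, 0), (0, 9), (4, 5), (22/3, 0)
Objective 5x + 1y at each:
  (0, 0): 0
  (0, 9): 9
  (4, 5): 25
  (22/3, 0): 110/3
Maximum is 110/3 at (22/3, 0).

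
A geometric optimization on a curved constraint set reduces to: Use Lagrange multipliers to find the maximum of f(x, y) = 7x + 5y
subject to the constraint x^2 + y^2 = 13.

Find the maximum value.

Set up Lagrange conditions: grad f = lambda * grad g
  7 = 2*lambda*x
  5 = 2*lambda*y
From these: x/y = 7/5, so x = 7t, y = 5t for some t.
Substitute into constraint: (7t)^2 + (5t)^2 = 13
  t^2 * 74 = 13
  t = sqrt(13/74)
Maximum = 7*x + 5*y = (7^2 + 5^2)*t = 74 * sqrt(13/74) = sqrt(962)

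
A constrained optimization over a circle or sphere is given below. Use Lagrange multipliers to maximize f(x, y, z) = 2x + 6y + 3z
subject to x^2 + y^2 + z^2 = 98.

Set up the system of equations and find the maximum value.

Lagrange conditions: 2 = 2*lambda*x, 6 = 2*lambda*y, 3 = 2*lambda*z
So x:2 = y:6 = z:3, i.e. x = 2t, y = 6t, z = 3t
Constraint: t^2*(2^2 + 6^2 + 3^2) = 98
  t^2 * 49 = 98  =>  t = sqrt(2)
Maximum = 2*2t + 6*6t + 3*3t = 49*sqrt(2) = sqrt(4802)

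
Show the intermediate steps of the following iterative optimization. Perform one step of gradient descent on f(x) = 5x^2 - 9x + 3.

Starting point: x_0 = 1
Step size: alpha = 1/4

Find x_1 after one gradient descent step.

f(x) = 5x^2 - 9x + 3
f'(x) = 10x - 9
f'(1) = 10*1 + (-9) = 1
x_1 = x_0 - alpha * f'(x_0) = 1 - 1/4 * 1 = 3/4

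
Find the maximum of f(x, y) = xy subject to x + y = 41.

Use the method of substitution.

Substitute y = 41 - x into f(x,y) = xy:
g(x) = x(41 - x) = 41x - x^2
g'(x) = 41 - 2x = 0  =>  x = 41/2
y = 41 - 41/2 = 41/2
Maximum value = (41/2) * (41/2) = 1681/4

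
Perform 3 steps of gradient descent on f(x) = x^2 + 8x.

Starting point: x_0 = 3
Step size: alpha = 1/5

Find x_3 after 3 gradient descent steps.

f(x) = x^2 + 8x, f'(x) = 2x + (8)
Step 1: f'(3) = 14, x_1 = 3 - 1/5 * 14 = 1/5
Step 2: f'(1/5) = 42/5, x_2 = 1/5 - 1/5 * 42/5 = -37/25
Step 3: f'(-37/25) = 126/25, x_3 = -37/25 - 1/5 * 126/25 = -311/125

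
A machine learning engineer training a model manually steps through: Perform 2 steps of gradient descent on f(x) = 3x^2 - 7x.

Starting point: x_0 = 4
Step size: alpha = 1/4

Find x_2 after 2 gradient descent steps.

f(x) = 3x^2 - 7x, f'(x) = 6x + (-7)
Step 1: f'(4) = 17, x_1 = 4 - 1/4 * 17 = -1/4
Step 2: f'(-1/4) = -17/2, x_2 = -1/4 - 1/4 * -17/2 = 15/8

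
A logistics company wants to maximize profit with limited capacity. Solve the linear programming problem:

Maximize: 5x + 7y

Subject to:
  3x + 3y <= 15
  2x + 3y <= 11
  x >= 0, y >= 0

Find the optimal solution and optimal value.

Feasible vertices: (0, 0), (0, 11/3), (4, 1), (5, 0)
Objective 5x + 7y at each:
  (0, 0): 0
  (0, 11/3): 77/3
  (4, 1): 27
  (5, 0): 25
Maximum is 27 at (4, 1).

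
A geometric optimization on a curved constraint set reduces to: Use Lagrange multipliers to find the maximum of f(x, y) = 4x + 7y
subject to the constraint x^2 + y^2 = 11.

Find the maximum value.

Set up Lagrange conditions: grad f = lambda * grad g
  4 = 2*lambda*x
  7 = 2*lambda*y
From these: x/y = 4/7, so x = 4t, y = 7t for some t.
Substitute into constraint: (4t)^2 + (7t)^2 = 11
  t^2 * 65 = 11
  t = sqrt(11/65)
Maximum = 4*x + 7*y = (4^2 + 7^2)*t = 65 * sqrt(11/65) = sqrt(715)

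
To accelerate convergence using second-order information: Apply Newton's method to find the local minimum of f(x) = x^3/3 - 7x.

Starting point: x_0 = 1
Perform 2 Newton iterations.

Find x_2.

f(x) = x^3/3 - 7x
f'(x) = x^2 - 7, f''(x) = 2x
Newton update: x_{n+1} = x_n - (x_n^2 - 7)/(2*x_n)
Step 1: x_0 = 1, f'=-6, f''=2, x_1 = 4
Step 2: x_1 = 4, f'=9, f''=8, x_2 = 23/8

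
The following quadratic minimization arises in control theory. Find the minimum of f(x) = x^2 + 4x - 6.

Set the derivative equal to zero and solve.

f(x) = x^2 + 4x - 6
f'(x) = 2x + (4) = 0
x = -4/2 = -2
f(-2) = -10
Since f''(x) = 2 > 0, this is a minimum.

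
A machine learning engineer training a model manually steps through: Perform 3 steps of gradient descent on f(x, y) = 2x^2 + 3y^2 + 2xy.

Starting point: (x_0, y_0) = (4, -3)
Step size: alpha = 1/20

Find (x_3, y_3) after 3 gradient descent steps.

f(x,y) = 2x^2 + 3y^2 + 2xy
grad_x = 4x + 2y, grad_y = 6y + 2x
Step 1: grad = (10, -10), (7/2, -5/2)
Step 2: grad = (9, -8), (61/20, -21/10)
Step 3: grad = (8, -13/2), (53/20, -71/40)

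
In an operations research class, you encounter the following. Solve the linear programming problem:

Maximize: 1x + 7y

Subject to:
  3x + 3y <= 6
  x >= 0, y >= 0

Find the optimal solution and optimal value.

The feasible region has vertices at [(0, 0), (2, 0), (0, 2)].
Checking objective 1x + 7y at each vertex:
  (0, 0): 1*0 + 7*0 = 0
  (2, 0): 1*2 + 7*0 = 2
  (0, 2): 1*0 + 7*2 = 14
Maximum is 14 at (0, 2).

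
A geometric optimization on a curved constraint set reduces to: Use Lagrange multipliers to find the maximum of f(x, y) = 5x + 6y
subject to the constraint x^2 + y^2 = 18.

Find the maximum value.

Set up Lagrange conditions: grad f = lambda * grad g
  5 = 2*lambda*x
  6 = 2*lambda*y
From these: x/y = 5/6, so x = 5t, y = 6t for some t.
Substitute into constraint: (5t)^2 + (6t)^2 = 18
  t^2 * 61 = 18
  t = sqrt(18/61)
Maximum = 5*x + 6*y = (5^2 + 6^2)*t = 61 * sqrt(18/61) = sqrt(1098)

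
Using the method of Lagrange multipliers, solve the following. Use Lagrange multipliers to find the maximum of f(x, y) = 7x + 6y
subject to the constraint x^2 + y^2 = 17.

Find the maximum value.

Set up Lagrange conditions: grad f = lambda * grad g
  7 = 2*lambda*x
  6 = 2*lambda*y
From these: x/y = 7/6, so x = 7t, y = 6t for some t.
Substitute into constraint: (7t)^2 + (6t)^2 = 17
  t^2 * 85 = 17
  t = sqrt(17/85)
Maximum = 7*x + 6*y = (7^2 + 6^2)*t = 85 * sqrt(17/85) = sqrt(1445)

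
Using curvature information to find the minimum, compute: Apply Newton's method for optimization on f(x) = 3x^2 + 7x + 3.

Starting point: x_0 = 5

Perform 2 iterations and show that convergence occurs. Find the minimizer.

f(x) = 3x^2 + 7x + 3, f'(x) = 6x + (7), f''(x) = 6
Step 1: f'(5) = 37, x_1 = 5 - 37/6 = -7/6
Step 2: f'(-7/6) = 0, x_2 = -7/6 (converged)
Newton's method converges in 1 step for quadratics.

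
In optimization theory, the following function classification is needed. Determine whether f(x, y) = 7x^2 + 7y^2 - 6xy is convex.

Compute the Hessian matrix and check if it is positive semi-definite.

f(x,y) = 7x^2 + 7y^2 - 6xy
Hessian H = [[14, -6], [-6, 14]]
trace(H) = 28, det(H) = 160
Eigenvalues: (28 +/- sqrt(144)) / 2 = 20, 8
Since both eigenvalues > 0, f is convex.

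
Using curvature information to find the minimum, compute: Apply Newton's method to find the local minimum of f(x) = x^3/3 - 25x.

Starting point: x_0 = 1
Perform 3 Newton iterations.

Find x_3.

f(x) = x^3/3 - 25x
f'(x) = x^2 - 25, f''(x) = 2x
Newton update: x_{n+1} = x_n - (x_n^2 - 25)/(2*x_n)
Step 1: x_0 = 1, f'=-24, f''=2, x_1 = 13
Step 2: x_1 = 13, f'=144, f''=26, x_2 = 97/13
Step 3: x_2 = 97/13, f'=5184/169, f''=194/13, x_3 = 6817/1261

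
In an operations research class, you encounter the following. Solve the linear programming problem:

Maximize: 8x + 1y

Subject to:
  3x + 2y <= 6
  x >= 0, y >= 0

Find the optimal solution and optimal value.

The feasible region has vertices at [(0, 0), (2, 0), (0, 3)].
Checking objective 8x + 1y at each vertex:
  (0, 0): 8*0 + 1*0 = 0
  (2, 0): 8*2 + 1*0 = 16
  (0, 3): 8*0 + 1*3 = 3
Maximum is 16 at (2, 0).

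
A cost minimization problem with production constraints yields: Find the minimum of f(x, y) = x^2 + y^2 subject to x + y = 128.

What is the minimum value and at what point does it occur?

Substitute y = 128 - x into f(x,y) = x^2 + y^2:
g(x) = x^2 + (128 - x)^2 = 2x^2 - 256x + 16384
g'(x) = 4x - 256 = 0  =>  x = 64
y = 128 - 64 = 64
Minimum value = 64^2 + 64^2 = 8192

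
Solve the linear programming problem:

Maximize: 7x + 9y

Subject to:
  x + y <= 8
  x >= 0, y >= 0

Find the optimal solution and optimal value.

The feasible region has vertices at [(0, 0), (8, 0), (0, 8)].
Checking objective 7x + 9y at each vertex:
  (0, 0): 7*0 + 9*0 = 0
  (8, 0): 7*8 + 9*0 = 56
  (0, 8): 7*0 + 9*8 = 72
Maximum is 72 at (0, 8).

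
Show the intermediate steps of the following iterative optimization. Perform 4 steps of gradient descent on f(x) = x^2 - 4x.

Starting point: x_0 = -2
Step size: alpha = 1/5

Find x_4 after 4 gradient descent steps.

f(x) = x^2 - 4x, f'(x) = 2x + (-4)
Step 1: f'(-2) = -8, x_1 = -2 - 1/5 * -8 = -2/5
Step 2: f'(-2/5) = -24/5, x_2 = -2/5 - 1/5 * -24/5 = 14/25
Step 3: f'(14/25) = -72/25, x_3 = 14/25 - 1/5 * -72/25 = 142/125
Step 4: f'(142/125) = -216/125, x_4 = 142/125 - 1/5 * -216/125 = 926/625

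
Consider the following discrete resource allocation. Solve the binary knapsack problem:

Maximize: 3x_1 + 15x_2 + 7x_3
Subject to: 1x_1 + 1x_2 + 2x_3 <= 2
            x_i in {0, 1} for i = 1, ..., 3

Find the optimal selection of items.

Items: item 1 (v=3, w=1), item 2 (v=15, w=1), item 3 (v=7, w=2)
Capacity: 2
Checking all 8 subsets (w = total weight, v = total value):
  {}: w = 0, v = 0
  {1}: w = 1, v = 3
  {2}: w = 1, v = 15
  {3}: w = 2, v = 7
  {1, 2}: w = 2, v = 18
  {1, 3}: w = 3 > 2, infeasible
  {2, 3}: w = 3 > 2, infeasible
  {1, 2, 3}: w = 4 > 2, infeasible
Best feasible subset: items [1, 2]
Total weight: 2 <= 2, total value: 18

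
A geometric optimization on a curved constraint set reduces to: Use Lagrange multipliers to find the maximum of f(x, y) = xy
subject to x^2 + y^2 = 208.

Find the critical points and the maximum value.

Lagrange conditions: y = 2*lambda*x and x = 2*lambda*y
If x = 0 then y = 0, violating the constraint, so x, y != 0.
Dividing: y/x = x/y => x^2 = y^2 => y = x or y = -x
Constraint: 2x^2 = 208 => x^2 = 104 => x = +/-sqrt(104)
Critical points: (sqrt(104), sqrt(104)), (-sqrt(104), -sqrt(104)), (sqrt(104), -sqrt(104)), (-sqrt(104), sqrt(104))
  y = x:  xy = x^2 = 104  at (sqrt(104), sqrt(104)) and (-sqrt(104), -sqrt(104))
  y = -x: xy = -x^2 = -104 at (sqrt(104), -sqrt(104)) and (-sqrt(104), sqrt(104))
Maximum xy = 104 at (sqrt(104), sqrt(104)) and (-sqrt(104), -sqrt(104))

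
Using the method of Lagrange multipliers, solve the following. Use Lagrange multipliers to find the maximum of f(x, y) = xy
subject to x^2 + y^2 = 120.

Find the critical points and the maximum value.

Lagrange conditions: y = 2*lambda*x and x = 2*lambda*y
If x = 0 then y = 0, violating the constraint, so x, y != 0.
Dividing: y/x = x/y => x^2 = y^2 => y = x or y = -x
Constraint: 2x^2 = 120 => x^2 = 60 => x = +/-sqrt(60)
Critical points: (sqrt(60), sqrt(60)), (-sqrt(60), -sqrt(60)), (sqrt(60), -sqrt(60)), (-sqrt(60), sqrt(60))
  y = x:  xy = x^2 = 60  at (sqrt(60), sqrt(60)) and (-sqrt(60), -sqrt(60))
  y = -x: xy = -x^2 = -60 at (sqrt(60), -sqrt(60)) and (-sqrt(60), sqrt(60))
Maximum xy = 60 at (sqrt(60), sqrt(60)) and (-sqrt(60), -sqrt(60))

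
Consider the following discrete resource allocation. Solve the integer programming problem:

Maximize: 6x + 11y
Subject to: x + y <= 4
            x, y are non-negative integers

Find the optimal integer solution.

Objective: 6x + 11y, constraint: x + y <= 4
Coefficient of y is 11 > coefficient of x is 6, so allocate the entire budget to y.
Optimal: x = 0, y = 4, value = 44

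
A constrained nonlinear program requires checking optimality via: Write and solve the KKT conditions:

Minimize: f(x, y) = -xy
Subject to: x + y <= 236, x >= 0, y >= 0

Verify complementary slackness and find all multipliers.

Problem: min -xy s.t. x + y <= 236 (multiplier lambda), x >= 0 (mu_x), y >= 0 (mu_y)
KKT stationarity: -y + lambda - mu_x = 0, -x + lambda - mu_y = 0, with lambda, mu_x, mu_y >= 0
Complementary slackness: lambda*(x + y - 236) = 0, mu_x*x = 0, mu_y*y = 0
If lambda = 0: y = -mu_x <= 0 and x = -mu_y <= 0 force x = y = 0 with f = 0; but x = y = 118 is feasible with f = -13924 < 0, so this is not the minimum. Hence lambda > 0 and x + y = 236.
Try x > 0, y > 0 (so mu_x = mu_y = 0): y = lambda, x = lambda => x = y = lambda
x + y = 236 => 2*lambda = 236 => lambda = 118
x* = y* = 118 > 0, consistent with mu_x = mu_y = 0.
(Any feasible point with x = 0 or y = 0 has f = 0 > -13924, so the minimum is not on those boundaries.)
min(-xy) = -13924 (i.e. max xy = 13924)
Multipliers: lambda = 118, mu_x = 0, mu_y = 0
Complementary slackness: lambda*(x + y - 236) = 118*(118 + 118 - 236) = 0, mu_x*x = 0*118 = 0, mu_y*y = 0*118 = 0. Satisfied.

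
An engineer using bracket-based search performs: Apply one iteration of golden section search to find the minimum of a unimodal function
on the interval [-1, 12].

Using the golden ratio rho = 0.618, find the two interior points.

Golden section search on [-1, 12].
Golden ratio rho = 0.618 (approx).
Interior points:
  x_1 = -1 + (1-0.618)*13 = 3.9660
  x_2 = -1 + 0.618*13 = 7.0340
Compare f(x_1) and f(x_2) to determine which subinterval to keep.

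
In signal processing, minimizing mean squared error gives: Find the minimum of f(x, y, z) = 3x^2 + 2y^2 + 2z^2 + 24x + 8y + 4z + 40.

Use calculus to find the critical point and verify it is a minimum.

f(x,y,z) = 3x^2 + 2y^2 + 2z^2 + 24x + 8y + 4z + 40
df/dx = 6x + (24) = 0 => x = -4
df/dy = 4y + (8) = 0 => y = -2
df/dz = 4z + (4) = 0 => z = -1
f(-4,-2,-1) = 3*(-4)^2 + 2*(-2)^2 + 2*(-1)^2 + 24*(-4) + 8*(-2) + 4*(-1) + 40 = -18
Hessian is diagonal with entries 6, 4, 4 > 0, confirmed minimum.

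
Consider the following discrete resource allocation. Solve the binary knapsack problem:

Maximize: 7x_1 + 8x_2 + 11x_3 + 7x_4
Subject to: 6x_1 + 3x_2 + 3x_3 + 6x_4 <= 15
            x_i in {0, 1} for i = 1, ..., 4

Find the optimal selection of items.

Items: item 1 (v=7, w=6), item 2 (v=8, w=3), item 3 (v=11, w=3), item 4 (v=7, w=6)
Capacity: 15
Checking all 16 subsets (w = total weight, v = total value):
  {}: w = 0, v = 0
  {1}: w = 6, v = 7
  {2}: w = 3, v = 8
  {3}: w = 3, v = 11
  {4}: w = 6, v = 7
  {1, 2}: w = 9, v = 15
  {1, 3}: w = 9, v = 18
  {1, 4}: w = 12, v = 14
  {2, 3}: w = 6, v = 19
  {2, 4}: w = 9, v = 15
  {3, 4}: w = 9, v = 18
  {1, 2, 3}: w = 12, v = 26
  {1, 2, 4}: w = 15, v = 22
  {1, 3, 4}: w = 15, v = 25
  {2, 3, 4}: w = 12, v = 26
  {1, 2, 3, 4}: w = 18 > 15, infeasible
Best feasible subset: items [1, 2, 3]
(The same value 26 is also attained by {2, 3, 4}.)
Total weight: 12 <= 15, total value: 26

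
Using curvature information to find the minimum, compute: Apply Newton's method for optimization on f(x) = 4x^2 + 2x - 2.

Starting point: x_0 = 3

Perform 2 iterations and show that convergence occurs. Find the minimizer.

f(x) = 4x^2 + 2x - 2, f'(x) = 8x + (2), f''(x) = 8
Step 1: f'(3) = 26, x_1 = 3 - 26/8 = -1/4
Step 2: f'(-1/4) = 0, x_2 = -1/4 (converged)
Newton's method converges in 1 step for quadratics.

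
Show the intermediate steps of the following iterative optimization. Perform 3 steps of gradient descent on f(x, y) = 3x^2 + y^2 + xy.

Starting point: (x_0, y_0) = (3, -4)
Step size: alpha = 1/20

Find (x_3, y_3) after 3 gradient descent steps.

f(x,y) = 3x^2 + y^2 + xy
grad_x = 6x + 1y, grad_y = 2y + 1x
Step 1: grad = (14, -5), (23/10, -15/4)
Step 2: grad = (201/20, -26/5), (719/400, -349/100)
Step 3: grad = (1459/200, -2073/400), (5731/4000, -25847/8000)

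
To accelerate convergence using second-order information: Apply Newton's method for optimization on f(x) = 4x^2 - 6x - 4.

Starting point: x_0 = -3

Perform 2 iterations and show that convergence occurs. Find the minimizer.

f(x) = 4x^2 - 6x - 4, f'(x) = 8x + (-6), f''(x) = 8
Step 1: f'(-3) = -30, x_1 = -3 - -30/8 = 3/4
Step 2: f'(3/4) = 0, x_2 = 3/4 (converged)
Newton's method converges in 1 step for quadratics.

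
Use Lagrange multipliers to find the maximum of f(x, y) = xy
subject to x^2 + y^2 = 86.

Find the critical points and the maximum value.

Lagrange conditions: y = 2*lambda*x and x = 2*lambda*y
If x = 0 then y = 0, violating the constraint, so x, y != 0.
Dividing: y/x = x/y => x^2 = y^2 => y = x or y = -x
Constraint: 2x^2 = 86 => x^2 = 43 => x = +/-sqrt(43)
Critical points: (sqrt(43), sqrt(43)), (-sqrt(43), -sqrt(43)), (sqrt(43), -sqrt(43)), (-sqrt(43), sqrt(43))
  y = x:  xy = x^2 = 43  at (sqrt(43), sqrt(43)) and (-sqrt(43), -sqrt(43))
  y = -x: xy = -x^2 = -43 at (sqrt(43), -sqrt(43)) and (-sqrt(43), sqrt(43))
Maximum xy = 43 at (sqrt(43), sqrt(43)) and (-sqrt(43), -sqrt(43))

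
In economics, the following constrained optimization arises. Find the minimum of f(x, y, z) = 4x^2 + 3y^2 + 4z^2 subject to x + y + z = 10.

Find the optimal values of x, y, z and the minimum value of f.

Using Lagrange multipliers on f = 4x^2 + 3y^2 + 4z^2 with constraint x + y + z = 10:
Conditions: 2*4*x = lambda, 2*3*y = lambda, 2*4*z = lambda
So x = lambda/8, y = lambda/6, z = lambda/8
Substituting into constraint: lambda * (5/12) = 10
lambda = 24
x = 3, y = 4, z = 3
Minimum value = 120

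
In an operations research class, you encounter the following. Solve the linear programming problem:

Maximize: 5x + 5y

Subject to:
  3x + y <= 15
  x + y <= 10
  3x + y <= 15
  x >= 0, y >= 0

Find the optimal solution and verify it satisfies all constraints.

Feasible vertices: (0, 0), (0, 10), (5/2, 15/2), (5, 0)
Objective 5x + 5y at each vertex:
  (0, 0): 0
  (0, 10): 50
  (5/2, 15/2): 50
  (5, 0): 25
Maximum is 50 at (0, 10).
Verify constraints at (x, y) = (0, 10):
  3*0 + 1*10 = 10 <= 15
  1*0 + 1*10 = 10 <= 10 (active)
  3*0 + 1*10 = 10 <= 15
  x = 0 >= 0, y = 10 >= 0. All constraints satisfied.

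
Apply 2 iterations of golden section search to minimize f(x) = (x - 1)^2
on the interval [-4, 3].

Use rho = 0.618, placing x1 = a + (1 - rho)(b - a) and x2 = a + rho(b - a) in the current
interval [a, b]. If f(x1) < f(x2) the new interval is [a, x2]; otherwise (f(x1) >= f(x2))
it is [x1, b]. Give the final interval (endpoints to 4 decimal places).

Golden section search for min of f(x) = (x - 1)^2 on [-4, 3].
Each step: x1 = a + (1 - rho)(b - a), x2 = a + rho(b - a); if f(x1) < f(x2) keep [a, x2], otherwise keep [x1, b].
Step 1: [-4.0000, 3.0000], x1=-1.3260 (f=5.4103), x2=0.3260 (f=0.4543); f(x1) > f(x2) => keep [-1.3260, 3.0000]
Step 2: [-1.3260, 3.0000], x1=0.3265 (f=0.4536), x2=1.3475 (f=0.1207); f(x1) > f(x2) => keep [0.3265, 3.0000]
Final interval: [0.3265, 3.0000]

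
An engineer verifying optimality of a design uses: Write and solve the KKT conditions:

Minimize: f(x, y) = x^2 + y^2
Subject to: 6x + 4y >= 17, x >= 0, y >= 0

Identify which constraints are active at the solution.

KKT conditions for min x^2 + y^2 s.t. 6x + 4y >= 17, x >= 0, y >= 0:
Stationarity: 2x = mu*6 + mu_x, 2y = mu*4 + mu_y, with mu, mu_x, mu_y >= 0
Complementary slackness: mu*(6x + 4y - 17) = 0, mu_x*x = 0, mu_y*y = 0
(0, 0) is infeasible (6*0 + 4*0 < 17), so if mu = 0 stationarity would force x = mu_x/2 >= 0, y = mu_y/2 >= 0 with mu_x*x = mu_y*y = 0, i.e. x = y = 0: contradiction. Hence mu > 0 and 6x + 4y = 17 is active.
Try x > 0, y > 0 (so mu_x = mu_y = 0): x = 6*mu/2, y = 4*mu/2
Substitute: 6*(6*mu/2) + 4*(4*mu/2) = 17
  mu*52/2 = 17 => mu = 17/26
x* = 51/26 > 0, y* = 17/13 > 0, consistent with mu_x = mu_y = 0.
f is convex and the constraints are linear, so this KKT point is the global minimum.
f* = 289/52
Active constraints: 6x + 4y >= 17 (holds with equality, mu = 17/26 > 0); x >= 0 and y >= 0 are inactive (mu_x = mu_y = 0).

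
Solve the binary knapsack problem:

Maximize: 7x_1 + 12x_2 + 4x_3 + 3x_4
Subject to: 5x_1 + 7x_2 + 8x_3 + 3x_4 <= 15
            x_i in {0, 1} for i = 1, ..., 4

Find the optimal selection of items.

Items: item 1 (v=7, w=5), item 2 (v=12, w=7), item 3 (v=4, w=8), item 4 (v=3, w=3)
Capacity: 15
Checking all 16 subsets (w = total weight, v = total value):
  {}: w = 0, v = 0
  {1}: w = 5, v = 7
  {2}: w = 7, v = 12
  {3}: w = 8, v = 4
  {4}: w = 3, v = 3
  {1, 2}: w = 12, v = 19
  {1, 3}: w = 13, v = 11
  {1, 4}: w = 8, v = 10
  {2, 3}: w = 15, v = 16
  {2, 4}: w = 10, v = 15
  {3, 4}: w = 11, v = 7
  {1, 2, 3}: w = 20 > 15, infeasible
  {1, 2, 4}: w = 15, v = 22
  {1, 3, 4}: w = 16 > 15, infeasible
  {2, 3, 4}: w = 18 > 15, infeasible
  {1, 2, 3, 4}: w = 23 > 15, infeasible
Best feasible subset: items [1, 2, 4]
Total weight: 15 <= 15, total value: 22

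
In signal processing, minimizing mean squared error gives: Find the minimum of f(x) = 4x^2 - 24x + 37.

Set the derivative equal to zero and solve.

f(x) = 4x^2 - 24x + 37
f'(x) = 8x + (-24) = 0
x = 24/8 = 3
f(3) = 1
Since f''(x) = 8 > 0, this is a minimum.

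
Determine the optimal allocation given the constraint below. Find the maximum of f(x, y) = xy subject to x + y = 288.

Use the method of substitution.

Substitute y = 288 - x into f(x,y) = xy:
g(x) = x(288 - x) = 288x - x^2
g'(x) = 288 - 2x = 0  =>  x = 144
y = 288 - 144 = 144
Maximum value = 144 * 144 = 20736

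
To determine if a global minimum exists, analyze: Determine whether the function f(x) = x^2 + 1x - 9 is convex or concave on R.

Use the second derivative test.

f(x) = x^2 + 1x - 9
f'(x) = 2x + 1
f''(x) = 2
Since f''(x) = 2 > 0 for all x, f is convex on R.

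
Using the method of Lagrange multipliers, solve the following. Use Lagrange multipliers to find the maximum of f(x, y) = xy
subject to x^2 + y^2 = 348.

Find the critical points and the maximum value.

Lagrange conditions: y = 2*lambda*x and x = 2*lambda*y
If x = 0 then y = 0, violating the constraint, so x, y != 0.
Dividing: y/x = x/y => x^2 = y^2 => y = x or y = -x
Constraint: 2x^2 = 348 => x^2 = 174 => x = +/-sqrt(174)
Critical points: (sqrt(174), sqrt(174)), (-sqrt(174), -sqrt(174)), (sqrt(174), -sqrt(174)), (-sqrt(174), sqrt(174))
  y = x:  xy = x^2 = 174  at (sqrt(174), sqrt(174)) and (-sqrt(174), -sqrt(174))
  y = -x: xy = -x^2 = -174 at (sqrt(174), -sqrt(174)) and (-sqrt(174), sqrt(174))
Maximum xy = 174 at (sqrt(174), sqrt(174)) and (-sqrt(174), -sqrt(174))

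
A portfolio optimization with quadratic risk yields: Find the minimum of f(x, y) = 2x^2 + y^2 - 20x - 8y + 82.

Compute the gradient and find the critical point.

f(x,y) = 2x^2 + y^2 - 20x - 8y + 82
df/dx = 4x + (-20) = 0  =>  x = 5
df/dy = 2y + (-8) = 0  =>  y = 4
f(5, 4) = 2*(5)^2 + 1*(4)^2 + -20*(5) + -8*(4) + 82 = 16
Hessian is diagonal with entries 4, 2 > 0, so this is a minimum.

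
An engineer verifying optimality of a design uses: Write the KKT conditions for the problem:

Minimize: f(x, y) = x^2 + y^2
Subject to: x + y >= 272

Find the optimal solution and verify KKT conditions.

KKT conditions for min x^2 + y^2 s.t. x + y >= 272:
Stationarity: 2x = mu, 2y = mu
So x = y = mu/2.
Complementary slackness: mu*(x + y - 272) = 0
Primal feasibility: x + y >= 272; dual feasibility: mu >= 0
If mu = 0 then x = y = 0, but 0 + 0 < 272 is infeasible, so the constraint is active.
Constraint active: x + y = 2*(mu/2) = 272 => mu = 272
x = y = 136, f = 36992
Verify: stationarity 2*136 = 272 = mu; primal 136 + 136 = 272 >= 272; dual mu = 272 >= 0; complementary slackness 272*(272 - 272) = 0. All KKT conditions hold.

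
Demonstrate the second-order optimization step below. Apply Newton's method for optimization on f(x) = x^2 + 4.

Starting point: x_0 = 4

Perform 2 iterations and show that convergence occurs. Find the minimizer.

f(x) = x^2 + 4, f'(x) = 2x + (0), f''(x) = 2
Step 1: f'(4) = 8, x_1 = 4 - 8/2 = 0
Step 2: f'(0) = 0, x_2 = 0 (converged)
Newton's method converges in 1 step for quadratics.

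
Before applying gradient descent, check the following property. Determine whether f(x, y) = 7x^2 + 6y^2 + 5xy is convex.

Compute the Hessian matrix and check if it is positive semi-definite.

f(x,y) = 7x^2 + 6y^2 + 5xy
Hessian H = [[14, 5], [5, 12]]
trace(H) = 26, det(H) = 143
Eigenvalues: (26 +/- sqrt(104)) / 2 = 18.1, 7.901
Since both eigenvalues > 0, f is convex.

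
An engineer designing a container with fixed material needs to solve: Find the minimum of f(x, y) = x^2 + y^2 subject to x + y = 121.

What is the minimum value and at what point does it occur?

Substitute y = 121 - x into f(x,y) = x^2 + y^2:
g(x) = x^2 + (121 - x)^2 = 2x^2 - 242x + 14641
g'(x) = 4x - 242 = 0  =>  x = 121/2
y = 121 - 121/2 = 121/2
Minimum value = (121/2)^2 + (121/2)^2 = 14641/2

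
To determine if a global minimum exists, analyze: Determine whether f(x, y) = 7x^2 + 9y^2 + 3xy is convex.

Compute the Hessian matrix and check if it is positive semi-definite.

f(x,y) = 7x^2 + 9y^2 + 3xy
Hessian H = [[14, 3], [3, 18]]
trace(H) = 32, det(H) = 243
Eigenvalues: (32 +/- sqrt(52)) / 2 = 19.61, 12.39
Since both eigenvalues > 0, f is convex.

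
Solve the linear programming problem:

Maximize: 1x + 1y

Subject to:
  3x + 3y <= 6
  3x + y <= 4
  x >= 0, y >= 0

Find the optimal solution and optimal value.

Feasible vertices: (0, 0), (0, 2), (1, 1), (4/3, 0)
Objective 1x + 1y at each:
  (0, 0): 0
  (0, 2): 2
  (1, 1): 2
  (4/3, 0): 4/3
Maximum is 2 at (0, 2).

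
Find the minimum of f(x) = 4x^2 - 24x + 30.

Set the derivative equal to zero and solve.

f(x) = 4x^2 - 24x + 30
f'(x) = 8x + (-24) = 0
x = 24/8 = 3
f(3) = -6
Since f''(x) = 8 > 0, this is a minimum.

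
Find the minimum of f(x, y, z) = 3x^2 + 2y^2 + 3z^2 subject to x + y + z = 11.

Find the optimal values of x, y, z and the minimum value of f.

Using Lagrange multipliers on f = 3x^2 + 2y^2 + 3z^2 with constraint x + y + z = 11:
Conditions: 2*3*x = lambda, 2*2*y = lambda, 2*3*z = lambda
So x = lambda/6, y = lambda/4, z = lambda/6
Substituting into constraint: lambda * (7/12) = 11
lambda = 132/7
x = 22/7, y = 33/7, z = 22/7
Minimum value = 726/7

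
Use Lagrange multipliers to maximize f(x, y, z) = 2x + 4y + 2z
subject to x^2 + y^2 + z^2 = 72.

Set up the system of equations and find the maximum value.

Lagrange conditions: 2 = 2*lambda*x, 4 = 2*lambda*y, 2 = 2*lambda*z
So x:2 = y:4 = z:2, i.e. x = 2t, y = 4t, z = 2t
Constraint: t^2*(2^2 + 4^2 + 2^2) = 72
  t^2 * 24 = 72  =>  t = sqrt(3)
Maximum = 2*2t + 4*4t + 2*2t = 24*sqrt(3) = sqrt(1728)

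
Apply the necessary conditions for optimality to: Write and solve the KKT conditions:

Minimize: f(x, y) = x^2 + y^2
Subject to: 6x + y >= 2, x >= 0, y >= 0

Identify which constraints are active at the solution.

KKT conditions for min x^2 + y^2 s.t. 6x + 1y >= 2, x >= 0, y >= 0:
Stationarity: 2x = mu*6 + mu_x, 2y = mu*1 + mu_y, with mu, mu_x, mu_y >= 0
Complementary slackness: mu*(6x + y - 2) = 0, mu_x*x = 0, mu_y*y = 0
(0, 0) is infeasible (6*0 + 1*0 < 2), so if mu = 0 stationarity would force x = mu_x/2 >= 0, y = mu_y/2 >= 0 with mu_x*x = mu_y*y = 0, i.e. x = y = 0: contradiction. Hence mu > 0 and 6x + y = 2 is active.
Try x > 0, y > 0 (so mu_x = mu_y = 0): x = 6*mu/2, y = 1*mu/2
Substitute: 6*(6*mu/2) + 1*(1*mu/2) = 2
  mu*37/2 = 2 => mu = 4/37
x* = 12/37 > 0, y* = 2/37 > 0, consistent with mu_x = mu_y = 0.
f is convex and the constraints are linear, so this KKT point is the global minimum.
f* = 4/37
Active constraints: 6x + y >= 2 (holds with equality, mu = 4/37 > 0); x >= 0 and y >= 0 are inactive (mu_x = mu_y = 0).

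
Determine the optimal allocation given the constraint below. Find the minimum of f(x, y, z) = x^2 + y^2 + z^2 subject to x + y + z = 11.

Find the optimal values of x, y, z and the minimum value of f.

Using Lagrange multipliers on f = x^2 + y^2 + z^2 with constraint x + y + z = 11:
Conditions: 2*1*x = lambda, 2*1*y = lambda, 2*1*z = lambda
So x = lambda/2, y = lambda/2, z = lambda/2
Substituting into constraint: lambda * (3/2) = 11
lambda = 22/3
x = 11/3, y = 11/3, z = 11/3
Minimum value = 121/3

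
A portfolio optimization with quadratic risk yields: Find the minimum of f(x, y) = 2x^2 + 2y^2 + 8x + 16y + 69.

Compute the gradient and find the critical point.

f(x,y) = 2x^2 + 2y^2 + 8x + 16y + 69
df/dx = 4x + (8) = 0  =>  x = -2
df/dy = 4y + (16) = 0  =>  y = -4
f(-2, -4) = 2*(-2)^2 + 2*(-4)^2 + 8*(-2) + 16*(-4) + 69 = 29
Hessian is diagonal with entries 4, 4 > 0, so this is a minimum.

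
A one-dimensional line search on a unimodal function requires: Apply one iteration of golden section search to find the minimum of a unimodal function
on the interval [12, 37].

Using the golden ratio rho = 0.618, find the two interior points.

Golden section search on [12, 37].
Golden ratio rho = 0.618 (approx).
Interior points:
  x_1 = 12 + (1-0.618)*25 = 21.5500
  x_2 = 12 + 0.618*25 = 27.4500
Compare f(x_1) and f(x_2) to determine which subinterval to keep.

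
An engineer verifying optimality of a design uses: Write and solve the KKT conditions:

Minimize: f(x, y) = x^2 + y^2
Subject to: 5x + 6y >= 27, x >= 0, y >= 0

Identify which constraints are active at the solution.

KKT conditions for min x^2 + y^2 s.t. 5x + 6y >= 27, x >= 0, y >= 0:
Stationarity: 2x = mu*5 + mu_x, 2y = mu*6 + mu_y, with mu, mu_x, mu_y >= 0
Complementary slackness: mu*(5x + 6y - 27) = 0, mu_x*x = 0, mu_y*y = 0
(0, 0) is infeasible (5*0 + 6*0 < 27), so if mu = 0 stationarity would force x = mu_x/2 >= 0, y = mu_y/2 >= 0 with mu_x*x = mu_y*y = 0, i.e. x = y = 0: contradiction. Hence mu > 0 and 5x + 6y = 27 is active.
Try x > 0, y > 0 (so mu_x = mu_y = 0): x = 5*mu/2, y = 6*mu/2
Substitute: 5*(5*mu/2) + 6*(6*mu/2) = 27
  mu*61/2 = 27 => mu = 54/61
x* = 135/61 > 0, y* = 162/61 > 0, consistent with mu_x = mu_y = 0.
f is convex and the constraints are linear, so this KKT point is the global minimum.
f* = 729/61
Active constraints: 5x + 6y >= 27 (holds with equality, mu = 54/61 > 0); x >= 0 and y >= 0 are inactive (mu_x = mu_y = 0).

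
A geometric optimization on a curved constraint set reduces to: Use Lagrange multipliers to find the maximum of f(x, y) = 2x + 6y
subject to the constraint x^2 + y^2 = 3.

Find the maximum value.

Set up Lagrange conditions: grad f = lambda * grad g
  2 = 2*lambda*x
  6 = 2*lambda*y
From these: x/y = 2/6, so x = 2t, y = 6t for some t.
Substitute into constraint: (2t)^2 + (6t)^2 = 3
  t^2 * 40 = 3
  t = sqrt(3/40)
Maximum = 2*x + 6*y = (2^2 + 6^2)*t = 40 * sqrt(3/40) = sqrt(120)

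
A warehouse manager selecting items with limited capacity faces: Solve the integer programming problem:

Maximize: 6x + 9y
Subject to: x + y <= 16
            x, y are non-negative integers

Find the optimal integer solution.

Objective: 6x + 9y, constraint: x + y <= 16
Coefficient of y is 9 > coefficient of x is 6, so allocate the entire budget to y.
Optimal: x = 0, y = 16, value = 144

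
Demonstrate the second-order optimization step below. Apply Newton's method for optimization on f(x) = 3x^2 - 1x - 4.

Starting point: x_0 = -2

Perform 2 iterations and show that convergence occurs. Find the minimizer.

f(x) = 3x^2 - 1x - 4, f'(x) = 6x + (-1), f''(x) = 6
Step 1: f'(-2) = -13, x_1 = -2 - -13/6 = 1/6
Step 2: f'(1/6) = 0, x_2 = 1/6 (converged)
Newton's method converges in 1 step for quadratics.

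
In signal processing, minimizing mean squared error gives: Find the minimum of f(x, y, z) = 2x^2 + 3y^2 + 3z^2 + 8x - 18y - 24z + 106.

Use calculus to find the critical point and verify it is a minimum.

f(x,y,z) = 2x^2 + 3y^2 + 3z^2 + 8x - 18y - 24z + 106
df/dx = 4x + (8) = 0 => x = -2
df/dy = 6y + (-18) = 0 => y = 3
df/dz = 6z + (-24) = 0 => z = 4
f(-2,3,4) = 2*(-2)^2 + 3*(3)^2 + 3*(4)^2 + 8*(-2) + -18*(3) + -24*(4) + 106 = 23
Hessian is diagonal with entries 4, 6, 6 > 0, confirmed minimum.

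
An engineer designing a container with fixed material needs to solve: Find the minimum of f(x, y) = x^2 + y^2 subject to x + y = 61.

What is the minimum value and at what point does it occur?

Substitute y = 61 - x into f(x,y) = x^2 + y^2:
g(x) = x^2 + (61 - x)^2 = 2x^2 - 122x + 3721
g'(x) = 4x - 122 = 0  =>  x = 61/2
y = 61 - 61/2 = 61/2
Minimum value = (61/2)^2 + (61/2)^2 = 3721/2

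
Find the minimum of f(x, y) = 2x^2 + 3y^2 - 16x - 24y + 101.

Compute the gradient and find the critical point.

f(x,y) = 2x^2 + 3y^2 - 16x - 24y + 101
df/dx = 4x + (-16) = 0  =>  x = 4
df/dy = 6y + (-24) = 0  =>  y = 4
f(4, 4) = 2*(4)^2 + 3*(4)^2 + -16*(4) + -24*(4) + 101 = 21
Hessian is diagonal with entries 4, 6 > 0, so this is a minimum.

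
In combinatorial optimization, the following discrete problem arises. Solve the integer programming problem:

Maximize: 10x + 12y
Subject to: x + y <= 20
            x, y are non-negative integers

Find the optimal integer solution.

Objective: 10x + 12y, constraint: x + y <= 20
Coefficient of y is 12 > coefficient of x is 10, so allocate the entire budget to y.
Optimal: x = 0, y = 20, value = 240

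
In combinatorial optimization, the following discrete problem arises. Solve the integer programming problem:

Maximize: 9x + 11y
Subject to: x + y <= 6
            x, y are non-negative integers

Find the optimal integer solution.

Objective: 9x + 11y, constraint: x + y <= 6
Coefficient of y is 11 > coefficient of x is 9, so allocate the entire budget to y.
Optimal: x = 0, y = 6, value = 66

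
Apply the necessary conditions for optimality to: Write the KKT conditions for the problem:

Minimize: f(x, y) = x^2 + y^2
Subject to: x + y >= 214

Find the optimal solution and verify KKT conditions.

KKT conditions for min x^2 + y^2 s.t. x + y >= 214:
Stationarity: 2x = mu, 2y = mu
So x = y = mu/2.
Complementary slackness: mu*(x + y - 214) = 0
Primal feasibility: x + y >= 214; dual feasibility: mu >= 0
If mu = 0 then x = y = 0, but 0 + 0 < 214 is infeasible, so the constraint is active.
Constraint active: x + y = 2*(mu/2) = 214 => mu = 214
x = y = 107, f = 22898
Verify: stationarity 2*107 = 214 = mu; primal 107 + 107 = 214 >= 214; dual mu = 214 >= 0; complementary slackness 214*(214 - 214) = 0. All KKT conditions hold.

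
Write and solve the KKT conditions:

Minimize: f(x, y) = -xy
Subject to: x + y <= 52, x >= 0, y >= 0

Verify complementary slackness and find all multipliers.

Problem: min -xy s.t. x + y <= 52 (multiplier lambda), x >= 0 (mu_x), y >= 0 (mu_y)
KKT stationarity: -y + lambda - mu_x = 0, -x + lambda - mu_y = 0, with lambda, mu_x, mu_y >= 0
Complementary slackness: lambda*(x + y - 52) = 0, mu_x*x = 0, mu_y*y = 0
If lambda = 0: y = -mu_x <= 0 and x = -mu_y <= 0 force x = y = 0 with f = 0; but x = y = 26 is feasible with f = -676 < 0, so this is not the minimum. Hence lambda > 0 and x + y = 52.
Try x > 0, y > 0 (so mu_x = mu_y = 0): y = lambda, x = lambda => x = y = lambda
x + y = 52 => 2*lambda = 52 => lambda = 26
x* = y* = 26 > 0, consistent with mu_x = mu_y = 0.
(Any feasible point with x = 0 or y = 0 has f = 0 > -676, so the minimum is not on those boundaries.)
min(-xy) = -676 (i.e. max xy = 676)
Multipliers: lambda = 26, mu_x = 0, mu_y = 0
Complementary slackness: lambda*(x + y - 52) = 26*(26 + 26 - 52) = 0, mu_x*x = 0*26 = 0, mu_y*y = 0*26 = 0. Satisfied.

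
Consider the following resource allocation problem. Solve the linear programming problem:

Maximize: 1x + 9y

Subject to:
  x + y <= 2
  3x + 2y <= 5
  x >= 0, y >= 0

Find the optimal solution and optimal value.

Feasible vertices: (0, 0), (0, 2), (1, 1), (5/3, 0)
Objective 1x + 9y at each:
  (0, 0): 0
  (0, 2): 18
  (1, 1): 10
  (5/3, 0): 5/3
Maximum is 18 at (0, 2).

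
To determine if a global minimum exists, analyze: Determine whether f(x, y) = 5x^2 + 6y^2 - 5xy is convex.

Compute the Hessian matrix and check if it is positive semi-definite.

f(x,y) = 5x^2 + 6y^2 - 5xy
Hessian H = [[10, -5], [-5, 12]]
trace(H) = 22, det(H) = 95
Eigenvalues: (22 +/- sqrt(104)) / 2 = 16.1, 5.901
Since both eigenvalues > 0, f is convex.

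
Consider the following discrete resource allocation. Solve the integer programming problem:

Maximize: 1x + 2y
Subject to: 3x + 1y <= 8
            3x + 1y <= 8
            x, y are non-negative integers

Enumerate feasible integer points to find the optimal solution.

Constraint 1: 3x + 1y <= 8
Constraint 2: 3x + 1y <= 8
Feasible x range (need y >= 0): 0 <= x <= min(8/3, 8/3) => x in {0, ..., 2}.
Enumerate feasible integer points row by row (the coefficient of y is 2 > 0, so for each x the largest feasible y gives the best value):
  x = 0: y <= min((8 - 3*0)/1, (8 - 3*0)/1) => y in {0, ..., 8}; best 1*0 + 2*8 = 16
  x = 1: y <= min((8 - 3*1)/1, (8 - 3*1)/1) => y in {0, ..., 5}; best 1*1 + 2*5 = 11
  x = 2: y <= min((8 - 3*2)/1, (8 - 3*2)/1) => y in {0, ..., 2}; best 1*2 + 2*2 = 6
The maximum 1x + 2y = 16 is achieved at x = 0, y = 8.
Check: 3*0 + 1*8 = 8 <= 8 and 3*0 + 1*8 = 8 <= 8.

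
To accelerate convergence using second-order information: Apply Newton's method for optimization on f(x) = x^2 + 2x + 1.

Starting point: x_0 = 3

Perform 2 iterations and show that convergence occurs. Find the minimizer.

f(x) = x^2 + 2x + 1, f'(x) = 2x + (2), f''(x) = 2
Step 1: f'(3) = 8, x_1 = 3 - 8/2 = -1
Step 2: f'(-1) = 0, x_2 = -1 (converged)
Newton's method converges in 1 step for quadratics.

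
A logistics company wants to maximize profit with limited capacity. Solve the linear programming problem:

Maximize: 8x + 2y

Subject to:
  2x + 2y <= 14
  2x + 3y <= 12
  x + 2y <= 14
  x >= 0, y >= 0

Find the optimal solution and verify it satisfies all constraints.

Feasible vertices: (0, 0), (0, 4), (6, 0)
Objective 8x + 2y at each vertex:
  (0, 0): 0
  (0, 4): 8
  (6, 0): 48
Maximum is 48 at (6, 0).
Verify constraints at (x, y) = (6, 0):
  2*6 + 2*0 = 12 <= 14
  2*6 + 3*0 = 12 <= 12 (active)
  1*6 + 2*0 = 6 <= 14
  x = 6 >= 0, y = 0 >= 0. All constraints satisfied.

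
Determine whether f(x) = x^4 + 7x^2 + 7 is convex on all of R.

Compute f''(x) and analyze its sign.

f(x) = x^4 + 7x^2 + 7
f'(x) = 4x^3 + 14x
f''(x) = 12x^2 + 14
f''(x) = 12x^2 + 14 >= 14 > 0 for all x
Therefore, f is convex on R.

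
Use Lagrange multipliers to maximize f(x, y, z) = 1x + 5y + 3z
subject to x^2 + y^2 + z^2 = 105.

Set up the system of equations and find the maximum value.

Lagrange conditions: 1 = 2*lambda*x, 5 = 2*lambda*y, 3 = 2*lambda*z
So x:1 = y:5 = z:3, i.e. x = 1t, y = 5t, z = 3t
Constraint: t^2*(1^2 + 5^2 + 3^2) = 105
  t^2 * 35 = 105  =>  t = sqrt(3)
Maximum = 1*1t + 5*5t + 3*3t = 35*sqrt(3) = sqrt(3675)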